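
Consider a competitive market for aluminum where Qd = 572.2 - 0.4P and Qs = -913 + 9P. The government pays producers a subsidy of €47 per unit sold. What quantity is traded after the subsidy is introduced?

Q' = 527

Pre-subsidy: 572.2 - 0.4P = -913 + 9P gives P* = 158, Q* = 509.
With the subsidy, sellers receive Ps = Pb + 47 for each unit, where Pb is the price buyers pay.
Supply in terms of Pb becomes Qs = -913 + 9(Pb + 47) = -490 + 9Pb. Setting this equal to demand: 572.2 - 0.4Pb = -490 + 9Pb, so Pb = 113.
Sellers receive Ps = 113 + 47 = 160; Q' = 572.2 − 0.4·113 = 527.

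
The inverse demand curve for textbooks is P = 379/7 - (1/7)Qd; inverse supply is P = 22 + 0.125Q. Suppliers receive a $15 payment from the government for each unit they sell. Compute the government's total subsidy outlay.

Government cost = $2640

Pre-subsidy: 379/7 - (1/7)Q = 22 + 0.125Q gives Q* = 120 and P* = 37.
With the subsidy, sellers receive Ps = Pb + 15 for each unit, where Pb is the price buyers pay.
On the curves, Pb = 379/7 - (1/7)Q and Ps = 22 + 0.125Q; the wedge Ps − Pb = 15 gives 22 + 0.125Q − (379/7 - (1/7)Q) = 15, so Q' = 176.
Then Pb = 379/7 − (1/7)·176 = 29 and Ps = 22 + 0.125·176 = 44.
Government outlay = subsidy × quantity = 15 × 176 = 2640.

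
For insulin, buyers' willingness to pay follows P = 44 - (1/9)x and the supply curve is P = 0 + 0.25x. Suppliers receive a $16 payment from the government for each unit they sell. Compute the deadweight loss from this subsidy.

Pre-subsidy: 44 - (1/9)x = 0 + 0.25x gives x* = 1584/13 and P* = 396/13.
With the subsidy, sellers receive Ps = Pb + 16 for each unit, where Pb is the price buyers pay.
On the curves, Pb = 44 - (1/9)x and Ps = 0 + 0.25x; the wedge Ps − Pb = 16 gives 0 + 0.25x − (44 - (1/9)x) = 16, so x' = 2160/13.
Then Pb = 44 − (1/9)·(2160/13) = 332/13 and Ps = 0 + 0.25·(2160/13) = 540/13.
The subsidy expands output by 2160/13 − 1584/13 = 576/13 past the efficient level; on those units the gap between marginal cost and willingness to pay runs from 0 up to 16.
DWL = ½ × 16 × 576/13 = 4608/13.

Deadweight loss = 4608/13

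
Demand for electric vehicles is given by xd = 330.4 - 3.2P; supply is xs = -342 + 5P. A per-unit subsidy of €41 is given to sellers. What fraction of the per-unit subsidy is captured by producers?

Pre-subsidy: 330.4 - 3.2P = -342 + 5P gives P* = 82, x* = 68.
With the subsidy, sellers receive Ps = Pb + 41 for each unit, where Pb is the price buyers pay.
Supply in terms of Pb becomes xs = -342 + 5(Pb + 41) = -137 + 5Pb. Setting this equal to demand: 330.4 - 3.2Pb = -137 + 5Pb, so Pb = 57.
Sellers receive Ps = 57 + 41 = 98; x' = 330.4 − 3.2·57 = 148.
Buyers' price falls by P* − Pb = 82 − 57 = 25; sellers' price rises by Ps − P* = 98 − 82 = 16.
So producers capture 16/41 = 16/41 of each unit of subsidy.

Producer share = 16/41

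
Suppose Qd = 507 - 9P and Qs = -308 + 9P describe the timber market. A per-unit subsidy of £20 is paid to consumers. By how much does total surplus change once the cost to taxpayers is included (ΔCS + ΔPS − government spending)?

Pre-subsidy: 507 - 9P = -308 + 9P gives P* = 815/18, Q* = 99.5.
With the rebate, buyers effectively pay Pb = Ps − 20, where Ps is the price sellers receive.
Demand in terms of Ps becomes Qd = 507 − 9(Ps − 20) = 687 - 9Ps. Setting this equal to supply: 687 - 9Ps = -308 + 9Ps, so Ps = 995/18.
Buyers pay Pb = 995/18 − 20 = 635/18; Q' = -308 + 9·(995/18) = 189.5.
ΔCS = ½(99.5 + 189.5)(815/18 − 635/18) = 1445; ΔPS = ½(99.5 + 189.5)(995/18 − 815/18) = 1445.
Government spending = 20 × 189.5 = 3790.
Net change = 1445 + 1445 − 3790 = -900. The loss equals the DWL triangle ½·20·90.

Net change in total surplus = -£900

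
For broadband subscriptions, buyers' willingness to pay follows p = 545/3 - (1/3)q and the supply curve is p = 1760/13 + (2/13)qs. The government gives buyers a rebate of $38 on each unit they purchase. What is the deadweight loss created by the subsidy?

Pre-subsidy: 545/3 - (1/3)q = 1760/13 + (2/13)q gives q* = 95 and p* = 150.
With the rebate, buyers effectively pay pb = ps − 38, where ps is the price sellers receive.
On the curves, pb = 545/3 - (1/3)q and ps = 1760/13 + (2/13)q; the wedge ps − pb = 38 gives 1760/13 + (2/13)q − (545/3 - (1/3)q) = 38, so q' = 173.
Then pb = 545/3 − (1/3)·173 = 124 and ps = 1760/13 + (2/13)·173 = 162.
The subsidy expands output by 173 − 95 = 78 past the efficient level; on those units the gap between marginal cost and willingness to pay runs from 0 up to 38.
DWL = ½ × 38 × 78 = 1482.

Deadweight loss = $1482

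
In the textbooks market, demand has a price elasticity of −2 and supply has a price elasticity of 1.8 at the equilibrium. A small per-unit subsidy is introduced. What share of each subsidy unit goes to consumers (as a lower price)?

For a small subsidy around the equilibrium, the benefit split depends on the relative slopes, which at a point are proportional to the elasticities.
Buyer share = εs/(εs + |εd|) = 1.8/(1.8 + 2) = 9/19; seller share = |εd|/(εs + |εd|) = 10/19.

Consumer share = 9/19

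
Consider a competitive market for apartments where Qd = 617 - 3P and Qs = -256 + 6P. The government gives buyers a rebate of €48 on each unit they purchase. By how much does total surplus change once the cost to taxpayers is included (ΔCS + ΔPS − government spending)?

Pre-subsidy: 617 - 3P = -256 + 6P gives P* = 97, Q* = 326.
With the rebate, buyers effectively pay Pb = Ps − 48, where Ps is the price sellers receive.
Demand in terms of Ps becomes Qd = 617 − 3(Ps − 48) = 761 - 3Ps. Setting this equal to supply: 761 - 3Ps = -256 + 6Ps, so Ps = 113.
Buyers pay Pb = 113 − 48 = 65; Q' = -256 + 6·113 = 422.
ΔCS = ½(326 + 422)(97 − 65) = 11968; ΔPS = ½(326 + 422)(113 − 97) = 5984.
Government spending = 48 × 422 = 20256.
Net change = 11968 + 5984 − 20256 = -2304. The loss equals the DWL triangle ½·48·96.

Net change in total surplus = -€2304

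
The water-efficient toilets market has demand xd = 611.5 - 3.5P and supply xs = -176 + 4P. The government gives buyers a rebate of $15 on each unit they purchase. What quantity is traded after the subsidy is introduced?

Pre-subsidy: 611.5 - 3.5P = -176 + 4P gives P* = 105, x* = 244.
With the rebate, buyers effectively pay Pb = Ps − 15, where Ps is the price sellers receive.
Demand in terms of Ps becomes xd = 611.5 − 3.5(Ps − 15) = 664 - 3.5Ps. Setting this equal to supply: 664 - 3.5Ps = -176 + 4Ps, so Ps = 112.
Buyers pay Pb = 112 − 15 = 97; x' = -176 + 4·112 = 272.

x' = 272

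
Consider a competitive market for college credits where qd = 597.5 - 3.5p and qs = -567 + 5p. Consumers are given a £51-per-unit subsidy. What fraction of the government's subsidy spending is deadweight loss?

Pre-subsidy: 597.5 - 3.5p = -567 + 5p gives p* = 137, q* = 118.
With the rebate, buyers effectively pay pb = ps − 51, where ps is the price sellers receive.
Demand in terms of ps becomes qd = 597.5 − 3.5(ps − 51) = 776 - 3.5ps. Setting this equal to supply: 776 - 3.5ps = -567 + 5ps, so ps = 158.
Buyers pay pb = 158 − 51 = 107; q' = -567 + 5·158 = 223.
ΔCS = ½(118 + 223)(137 − 107) = 5115; ΔPS = ½(118 + 223)(158 − 137) = 3580.5.
Government spending = 51 × 223 = 11373.
DWL = ½ × 51 × (223 − 118) = 2677.5; fraction = 2677.5 / 11373 = 105/446.

DWL / government spending = 105/446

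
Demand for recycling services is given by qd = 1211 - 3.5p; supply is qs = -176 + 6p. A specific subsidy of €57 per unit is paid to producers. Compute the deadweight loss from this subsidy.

Deadweight loss = €3591

Pre-subsidy: 1211 - 3.5p = -176 + 6p gives p* = 146, q* = 700.
With the subsidy, sellers receive ps = pb + 57 for each unit, where pb is the price buyers pay.
Supply in terms of pb becomes qs = -176 + 6(pb + 57) = 166 + 6pb. Setting this equal to demand: 1211 - 3.5pb = 166 + 6pb, so pb = 110.
Sellers receive ps = 110 + 57 = 167; q' = 1211 − 3.5·110 = 826.
The subsidy expands output by 826 − 700 = 126 past the efficient level; on those units the gap between marginal cost and willingness to pay runs from 0 up to 57.
DWL = ½ × 57 × 126 = 3591.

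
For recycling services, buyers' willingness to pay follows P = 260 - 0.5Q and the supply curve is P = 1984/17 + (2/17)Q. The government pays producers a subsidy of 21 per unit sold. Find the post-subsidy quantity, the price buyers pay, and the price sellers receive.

Q' = 266; buyers pay 127; sellers receive 148

Pre-subsidy: 260 - 0.5Q = 1984/17 + (2/17)Q gives Q* = 232 and P* = 144.
With the subsidy, sellers receive Ps = Pb + 21 for each unit, where Pb is the price buyers pay.
On the curves, Pb = 260 - 0.5Q and Ps = 1984/17 + (2/17)Q; the wedge Ps − Pb = 21 gives 1984/17 + (2/17)Q − (260 - 0.5Q) = 21, so Q' = 266.
Then Pb = 260 − 0.5·266 = 127 and Ps = 1984/17 + (2/17)·266 = 148.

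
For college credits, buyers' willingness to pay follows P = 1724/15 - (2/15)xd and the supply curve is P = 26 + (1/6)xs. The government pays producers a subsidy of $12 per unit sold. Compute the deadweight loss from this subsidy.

Pre-subsidy: 1724/15 - (2/15)x = 26 + (1/6)x gives x* = 2668/9 and P* = 2036/27.
With the subsidy, sellers receive Ps = Pb + 12 for each unit, where Pb is the price buyers pay.
On the curves, Pb = 1724/15 - (2/15)x and Ps = 26 + (1/6)x; the wedge Ps − Pb = 12 gives 26 + (1/6)x − (1724/15 - (2/15)x) = 12, so x' = 3028/9.
Then Pb = 1724/15 − (2/15)·(3028/9) = 1892/27 and Ps = 26 + (1/6)·(3028/9) = 2216/27.
The subsidy expands output by 3028/9 − 2668/9 = 40 past the efficient level; on those units the gap between marginal cost and willingness to pay runs from 0 up to 12.
DWL = ½ × 12 × 40 = 240.

Deadweight loss = $240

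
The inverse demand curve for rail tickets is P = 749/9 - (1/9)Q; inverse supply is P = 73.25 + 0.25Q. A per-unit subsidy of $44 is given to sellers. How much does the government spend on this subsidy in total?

Government cost = 85492/13

Pre-subsidy: 749/9 - (1/9)Q = 73.25 + 0.25Q gives Q* = 359/13 and P* = 1042/13.
With the subsidy, sellers receive Ps = Pb + 44 for each unit, where Pb is the price buyers pay.
On the curves, Pb = 749/9 - (1/9)Q and Ps = 73.25 + 0.25Q; the wedge Ps − Pb = 44 gives 73.25 + 0.25Q − (749/9 - (1/9)Q) = 44, so Q' = 1943/13.
Then Pb = 749/9 − (1/9)·(1943/13) = 866/13 and Ps = 73.25 + 0.25·(1943/13) = 1438/13.
Government outlay = subsidy × quantity = 44 × 1943/13 = 85492/13.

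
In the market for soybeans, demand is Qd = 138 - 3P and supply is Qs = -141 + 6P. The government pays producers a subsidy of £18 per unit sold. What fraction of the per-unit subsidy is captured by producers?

Pre-subsidy: 138 - 3P = -141 + 6P gives P* = 31, Q* = 45.
With the subsidy, sellers receive Ps = Pb + 18 for each unit, where Pb is the price buyers pay.
Supply in terms of Pb becomes Qs = -141 + 6(Pb + 18) = -33 + 6Pb. Setting this equal to demand: 138 - 3Pb = -33 + 6Pb, so Pb = 19.
Sellers receive Ps = 19 + 18 = 37; Q' = 138 − 3·19 = 81.
Buyers' price falls by P* − Pb = 31 − 19 = 12; sellers' price rises by Ps − P* = 37 − 31 = 6.
So producers capture 6/18 = 1/3 of each unit of subsidy.

Producer share = 1/3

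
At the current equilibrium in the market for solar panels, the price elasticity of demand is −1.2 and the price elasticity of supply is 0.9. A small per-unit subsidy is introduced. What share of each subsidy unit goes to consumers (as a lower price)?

For a small subsidy around the equilibrium, the benefit split depends on the relative slopes, which at a point are proportional to the elasticities.
Buyer share = εs/(εs + |εd|) = 0.9/(0.9 + 1.2) = 3/7; seller share = |εd|/(εs + |εd|) = 4/7.

Consumer share = 3/7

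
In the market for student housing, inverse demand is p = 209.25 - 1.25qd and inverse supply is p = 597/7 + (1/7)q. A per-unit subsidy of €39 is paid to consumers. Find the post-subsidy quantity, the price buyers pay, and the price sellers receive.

q' = 117; buyers pay €63; sellers receive €102

Pre-subsidy: 209.25 - 1.25q = 597/7 + (1/7)q gives q* = 89 and p* = 98.
With the rebate, buyers effectively pay pb = ps − 39, where ps is the price sellers receive.
On the curves, pb = 209.25 - 1.25q and ps = 597/7 + (1/7)q; the wedge ps − pb = 39 gives 597/7 + (1/7)q − (209.25 - 1.25q) = 39, so q' = 117.
Then pb = 209.25 − 1.25·117 = 63 and ps = 597/7 + (1/7)·117 = 102.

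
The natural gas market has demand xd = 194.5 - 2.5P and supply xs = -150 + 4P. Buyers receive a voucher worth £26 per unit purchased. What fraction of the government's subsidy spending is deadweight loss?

DWL / government spending = 10/51

Pre-subsidy: 194.5 - 2.5P = -150 + 4P gives P* = 53, x* = 62.
With the rebate, buyers effectively pay Pb = Ps − 26, where Ps is the price sellers receive.
Demand in terms of Ps becomes xd = 194.5 − 2.5(Ps − 26) = 259.5 - 2.5Ps. Setting this equal to supply: 259.5 - 2.5Ps = -150 + 4Ps, so Ps = 63.
Buyers pay Pb = 63 − 26 = 37; x' = -150 + 4·63 = 102.
ΔCS = ½(62 + 102)(53 − 37) = 1312; ΔPS = ½(62 + 102)(63 − 53) = 820.
Government spending = 26 × 102 = 2652.
DWL = ½ × 26 × (102 − 62) = 520; fraction = 520 / 2652 = 10/51.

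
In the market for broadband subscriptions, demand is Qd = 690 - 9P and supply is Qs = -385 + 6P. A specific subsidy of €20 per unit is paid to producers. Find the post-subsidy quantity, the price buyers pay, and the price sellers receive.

Pre-subsidy: 690 - 9P = -385 + 6P gives P* = 215/3, Q* = 45.
With the subsidy, sellers receive Ps = Pb + 20 for each unit, where Pb is the price buyers pay.
Supply in terms of Pb becomes Qs = -385 + 6(Pb + 20) = -265 + 6Pb. Setting this equal to demand: 690 - 9Pb = -265 + 6Pb, so Pb = 191/3.
Sellers receive Ps = 191/3 + 20 = 251/3; Q' = 690 − 9·(191/3) = 117.

Q' = 117; buyers pay 191/3; sellers receive 251/3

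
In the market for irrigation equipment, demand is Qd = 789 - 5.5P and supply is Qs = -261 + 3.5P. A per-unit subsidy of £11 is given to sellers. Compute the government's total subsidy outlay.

Pre-subsidy: 789 - 5.5P = -261 + 3.5P gives P* = 350/3, Q* = 442/3.
With the subsidy, sellers receive Ps = Pb + 11 for each unit, where Pb is the price buyers pay.
Supply in terms of Pb becomes Qs = -261 + 3.5(Pb + 11) = -222.5 + 3.5Pb. Setting this equal to demand: 789 - 5.5Pb = -222.5 + 3.5Pb, so Pb = 2023/18.
Sellers receive Ps = 2023/18 + 11 = 2221/18; Q' = 789 − 5.5·(2023/18) = 6151/36.
Government outlay = subsidy × quantity = 11 × 6151/36 = 67661/36.

Government cost = 67661/36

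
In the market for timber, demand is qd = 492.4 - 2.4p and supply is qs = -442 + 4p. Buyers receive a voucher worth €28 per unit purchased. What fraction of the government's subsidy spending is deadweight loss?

Pre-subsidy: 492.4 - 2.4p = -442 + 4p gives p* = 146, q* = 142.
With the rebate, buyers effectively pay pb = ps − 28, where ps is the price sellers receive.
Demand in terms of ps becomes qd = 492.4 − 2.4(ps − 28) = 559.6 - 2.4ps. Setting this equal to supply: 559.6 - 2.4ps = -442 + 4ps, so ps = 156.5.
Buyers pay pb = 156.5 − 28 = 128.5; q' = -442 + 4·156.5 = 184.
ΔCS = ½(142 + 184)(146 − 128.5) = 2852.5; ΔPS = ½(142 + 184)(156.5 − 146) = 1711.5.
Government spending = 28 × 184 = 5152.
DWL = ½ × 28 × (184 − 142) = 588; fraction = 588 / 5152 = 21/184.

DWL / government spending = 21/184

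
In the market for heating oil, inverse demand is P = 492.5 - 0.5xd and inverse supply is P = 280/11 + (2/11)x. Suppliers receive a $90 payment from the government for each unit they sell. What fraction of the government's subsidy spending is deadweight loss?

DWL / government spending = 66/817

Pre-subsidy: 492.5 - 0.5x = 280/11 + (2/11)x gives x* = 685 and P* = 150.
With the subsidy, sellers receive Ps = Pb + 90 for each unit, where Pb is the price buyers pay.
On the curves, Pb = 492.5 - 0.5x and Ps = 280/11 + (2/11)x; the wedge Ps − Pb = 90 gives 280/11 + (2/11)x − (492.5 - 0.5x) = 90, so x' = 817.
Then Pb = 492.5 − 0.5·817 = 84 and Ps = 280/11 + (2/11)·817 = 174.
ΔCS = ½(685 + 817)(150 − 84) = 49566; ΔPS = ½(685 + 817)(174 − 150) = 18024.
Government spending = 90 × 817 = 73530.
DWL = ½ × 90 × (817 − 685) = 5940; fraction = 5940 / 73530 = 66/817.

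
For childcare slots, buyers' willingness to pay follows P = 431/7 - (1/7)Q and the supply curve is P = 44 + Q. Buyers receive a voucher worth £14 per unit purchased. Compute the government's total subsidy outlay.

Pre-subsidy: 431/7 - (1/7)Q = 44 + Q gives Q* = 15.375 and P* = 59.375.
With the rebate, buyers effectively pay Pb = Ps − 14, where Ps is the price sellers receive.
On the curves, Pb = 431/7 - (1/7)Q and Ps = 44 + Q; the wedge Ps − Pb = 14 gives 44 + Q − (431/7 - (1/7)Q) = 14, so Q' = 27.625.
Then Pb = 431/7 − (1/7)·27.625 = 57.625 and Ps = 44 + 1·27.625 = 71.625.
Government outlay = subsidy × quantity = 14 × 27.625 = 386.75.

Government cost = £386.75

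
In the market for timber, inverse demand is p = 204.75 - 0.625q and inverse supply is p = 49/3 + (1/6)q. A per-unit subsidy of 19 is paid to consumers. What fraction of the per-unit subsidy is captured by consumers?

Pre-subsidy: 204.75 - 0.625q = 49/3 + (1/6)q gives q* = 238 and p* = 56.
With the rebate, buyers effectively pay pb = ps − 19, where ps is the price sellers receive.
On the curves, pb = 204.75 - 0.625q and ps = 49/3 + (1/6)q; the wedge ps − pb = 19 gives 49/3 + (1/6)q − (204.75 - 0.625q) = 19, so q' = 262.
Then pb = 204.75 − 0.625·262 = 41 and ps = 49/3 + (1/6)·262 = 60.
Buyers' price falls by p* − pb = 56 − 41 = 15; sellers' price rises by ps − p* = 60 − 56 = 4.
So consumers capture 15/19 = 15/19 of each unit of subsidy.

Consumer share = 15/19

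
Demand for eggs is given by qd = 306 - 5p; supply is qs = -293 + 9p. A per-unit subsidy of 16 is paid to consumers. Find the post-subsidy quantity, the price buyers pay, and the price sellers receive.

Pre-subsidy: 306 - 5p = -293 + 9p gives p* = 599/14, q* = 1289/14.
With the rebate, buyers effectively pay pb = ps − 16, where ps is the price sellers receive.
Demand in terms of ps becomes qd = 306 − 5(ps − 16) = 386 - 5ps. Setting this equal to supply: 386 - 5ps = -293 + 9ps, so ps = 48.5.
Buyers pay pb = 48.5 − 16 = 32.5; q' = -293 + 9·48.5 = 143.5.

q' = 143.5; buyers pay 32.5; sellers receive 48.5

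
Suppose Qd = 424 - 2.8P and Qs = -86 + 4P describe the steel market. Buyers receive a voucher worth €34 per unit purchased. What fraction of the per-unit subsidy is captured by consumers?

Consumer share = 10/17

Pre-subsidy: 424 - 2.8P = -86 + 4P gives P* = 75, Q* = 214.
With the rebate, buyers effectively pay Pb = Ps − 34, where Ps is the price sellers receive.
Demand in terms of Ps becomes Qd = 424 − 2.8(Ps − 34) = 519.2 - 2.8Ps. Setting this equal to supply: 519.2 - 2.8Ps = -86 + 4Ps, so Ps = 89.
Buyers pay Pb = 89 − 34 = 55; Q' = -86 + 4·89 = 270.
Buyers' price falls by P* − Pb = 75 − 55 = 20; sellers' price rises by Ps − P* = 89 − 75 = 14.
So consumers capture 20/34 = 10/17 of each unit of subsidy.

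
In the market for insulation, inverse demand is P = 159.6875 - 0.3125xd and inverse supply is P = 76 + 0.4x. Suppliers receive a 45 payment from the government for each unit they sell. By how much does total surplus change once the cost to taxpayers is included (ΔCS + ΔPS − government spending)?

Pre-subsidy: 159.6875 - 0.3125x = 76 + 0.4x gives x* = 6695/57 and P* = 7010/57.
With the subsidy, sellers receive Ps = Pb + 45 for each unit, where Pb is the price buyers pay.
On the curves, Pb = 159.6875 - 0.3125x and Ps = 76 + 0.4x; the wedge Ps − Pb = 45 gives 76 + 0.4x − (159.6875 - 0.3125x) = 45, so x' = 10295/57.
Then Pb = 159.6875 − 0.3125·(10295/57) = 5885/57 and Ps = 76 + 0.4·(10295/57) = 8450/57.
ΔCS = ½(6695/57 + 10295/57)(7010/57 − 5885/57) = 1061875/361; ΔPS = ½(6695/57 + 10295/57)(8450/57 − 7010/57) = 1359200/361.
Government spending = 45 × 10295/57 = 154425/19.
Net change = 1061875/361 + 1359200/361 − 154425/19 = -27000/19. The loss equals the DWL triangle ½·45·1200/19.

Net change in total surplus = -27000/19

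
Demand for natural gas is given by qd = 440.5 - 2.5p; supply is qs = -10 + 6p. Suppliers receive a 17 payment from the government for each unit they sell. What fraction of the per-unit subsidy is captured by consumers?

Pre-subsidy: 440.5 - 2.5p = -10 + 6p gives p* = 53, q* = 308.
With the subsidy, sellers receive ps = pb + 17 for each unit, where pb is the price buyers pay.
Supply in terms of pb becomes qs = -10 + 6(pb + 17) = 92 + 6pb. Setting this equal to demand: 440.5 - 2.5pb = 92 + 6pb, so pb = 41.
Sellers receive ps = 41 + 17 = 58; q' = 440.5 − 2.5·41 = 338.
Buyers' price falls by p* − pb = 53 − 41 = 12; sellers' price rises by ps − p* = 58 − 53 = 5.
So consumers capture 12/17 = 12/17 of each unit of subsidy.

Consumer share = 12/17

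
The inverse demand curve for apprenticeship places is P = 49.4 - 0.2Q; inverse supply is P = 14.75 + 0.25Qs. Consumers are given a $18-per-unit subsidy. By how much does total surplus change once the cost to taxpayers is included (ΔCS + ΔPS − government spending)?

Pre-subsidy: 49.4 - 0.2Q = 14.75 + 0.25Q gives Q* = 77 and P* = 34.
With the rebate, buyers effectively pay Pb = Ps − 18, where Ps is the price sellers receive.
On the curves, Pb = 49.4 - 0.2Q and Ps = 14.75 + 0.25Q; the wedge Ps − Pb = 18 gives 14.75 + 0.25Q − (49.4 - 0.2Q) = 18, so Q' = 117.
Then Pb = 49.4 − 0.2·117 = 26 and Ps = 14.75 + 0.25·117 = 44.
ΔCS = ½(77 + 117)(34 − 26) = 776; ΔPS = ½(77 + 117)(44 − 34) = 970.
Government spending = 18 × 117 = 2106.
Net change = 776 + 970 − 2106 = -360. The loss equals the DWL triangle ½·18·40.

Net change in total surplus = -$360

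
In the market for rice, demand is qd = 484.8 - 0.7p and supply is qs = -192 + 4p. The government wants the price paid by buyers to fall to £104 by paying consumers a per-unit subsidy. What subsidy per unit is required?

Required subsidy s = £47 per unit

At a buyer price of 104, quantity demanded is 484.8 − 0.7·104 = 412.
Sellers supply 412 only when they receive ps with -192 + 4·ps = 412, i.e. ps = 151.
s = ps − pb = 151 − 104 = 47.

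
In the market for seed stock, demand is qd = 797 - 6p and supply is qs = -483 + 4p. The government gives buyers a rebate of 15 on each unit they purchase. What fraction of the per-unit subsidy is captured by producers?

Pre-subsidy: 797 - 6p = -483 + 4p gives p* = 128, q* = 29.
With the rebate, buyers effectively pay pb = ps − 15, where ps is the price sellers receive.
Demand in terms of ps becomes qd = 797 − 6(ps − 15) = 887 - 6ps. Setting this equal to supply: 887 - 6ps = -483 + 4ps, so ps = 137.
Buyers pay pb = 137 − 15 = 122; q' = -483 + 4·137 = 65.
Buyers' price falls by p* − pb = 128 − 122 = 6; sellers' price rises by ps − p* = 137 − 128 = 9.
So producers capture 9/15 = 0.6 of each unit of subsidy.

Producer share = 0.6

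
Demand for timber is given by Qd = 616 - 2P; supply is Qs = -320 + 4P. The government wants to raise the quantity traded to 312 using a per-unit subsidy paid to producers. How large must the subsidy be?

At Q = 312, invert demand for the buyer price: Pb = (616 − 312)/2 = 152; invert supply for the seller price: Ps = (312 − (-320))/4 = 158.
The subsidy must fill the gap: s = Ps − Pb = 158 − 152 = 6.

Required subsidy s = 6 per unit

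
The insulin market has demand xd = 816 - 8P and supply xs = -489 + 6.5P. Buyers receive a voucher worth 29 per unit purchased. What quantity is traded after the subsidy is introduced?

Pre-subsidy: 816 - 8P = -489 + 6.5P gives P* = 90, x* = 96.
With the rebate, buyers effectively pay Pb = Ps − 29, where Ps is the price sellers receive.
Demand in terms of Ps becomes xd = 816 − 8(Ps − 29) = 1048 - 8Ps. Setting this equal to supply: 1048 - 8Ps = -489 + 6.5Ps, so Ps = 106.
Buyers pay Pb = 106 − 29 = 77; x' = -489 + 6.5·106 = 200.

x' = 200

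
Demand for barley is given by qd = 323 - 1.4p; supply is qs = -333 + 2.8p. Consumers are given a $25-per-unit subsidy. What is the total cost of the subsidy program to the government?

Government cost = 9575/3

Pre-subsidy: 323 - 1.4p = -333 + 2.8p gives p* = 3280/21, q* = 313/3.
With the rebate, buyers effectively pay pb = ps − 25, where ps is the price sellers receive.
Demand in terms of ps becomes qd = 323 − 1.4(ps − 25) = 358 - 1.4ps. Setting this equal to supply: 358 - 1.4ps = -333 + 2.8ps, so ps = 3455/21.
Buyers pay pb = 3455/21 − 25 = 2930/21; q' = -333 + 2.8·(3455/21) = 383/3.
Government outlay = subsidy × quantity = 25 × 383/3 = 9575/3.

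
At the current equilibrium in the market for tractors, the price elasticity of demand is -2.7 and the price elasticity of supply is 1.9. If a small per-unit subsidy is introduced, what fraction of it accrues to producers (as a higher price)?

Producer share = 27/46

For a small subsidy around the equilibrium, the benefit split depends on the relative slopes, which at a point are proportional to the elasticities.
Buyer share = εs/(εs + |εd|) = 1.9/(1.9 + 2.7) = 19/46; seller share = |εd|/(εs + |εd|) = 27/46.
So producers capture 27/46 of the subsidy.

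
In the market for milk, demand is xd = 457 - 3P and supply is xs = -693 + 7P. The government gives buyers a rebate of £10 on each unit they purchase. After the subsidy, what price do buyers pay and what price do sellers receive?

Buyers pay £108; sellers receive £118

Pre-subsidy: 457 - 3P = -693 + 7P gives P* = 115, x* = 112.
With the rebate, buyers effectively pay Pb = Ps − 10, where Ps is the price sellers receive.
Demand in terms of Ps becomes xd = 457 − 3(Ps − 10) = 487 - 3Ps. Setting this equal to supply: 487 - 3Ps = -693 + 7Ps, so Ps = 118.
Buyers pay Pb = 118 − 10 = 108; x' = -693 + 7·118 = 133.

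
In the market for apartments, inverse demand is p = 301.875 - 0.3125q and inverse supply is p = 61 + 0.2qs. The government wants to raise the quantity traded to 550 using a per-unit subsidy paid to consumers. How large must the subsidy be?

At q = 550, from the demand curve buyers pay pb = 301.875 − 0.3125·550 = 130; from the supply curve sellers need ps = 61 + 0.2·550 = 171.
The subsidy must fill the gap: s = ps − pb = 171 − 130 = 41.

Required subsidy s = 41 per unit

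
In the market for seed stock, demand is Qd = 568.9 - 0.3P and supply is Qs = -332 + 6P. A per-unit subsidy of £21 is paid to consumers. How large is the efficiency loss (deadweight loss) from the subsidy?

Deadweight loss = £63

Pre-subsidy: 568.9 - 0.3P = -332 + 6P gives P* = 143, Q* = 526.
With the rebate, buyers effectively pay Pb = Ps − 21, where Ps is the price sellers receive.
Demand in terms of Ps becomes Qd = 568.9 − 0.3(Ps − 21) = 575.2 - 0.3Ps. Setting this equal to supply: 575.2 - 0.3Ps = -332 + 6Ps, so Ps = 144.
Buyers pay Pb = 144 − 21 = 123; Q' = -332 + 6·144 = 532.
The subsidy expands output by 532 − 526 = 6 past the efficient level; on those units the gap between marginal cost and willingness to pay runs from 0 up to 21.
DWL = ½ × 21 × 6 = 63.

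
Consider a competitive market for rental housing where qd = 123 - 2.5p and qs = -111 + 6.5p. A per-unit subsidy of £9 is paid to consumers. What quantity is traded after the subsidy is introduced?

Pre-subsidy: 123 - 2.5p = -111 + 6.5p gives p* = 26, q* = 58.
With the rebate, buyers effectively pay pb = ps − 9, where ps is the price sellers receive.
Demand in terms of ps becomes qd = 123 − 2.5(ps − 9) = 145.5 - 2.5ps. Setting this equal to supply: 145.5 - 2.5ps = -111 + 6.5ps, so ps = 28.5.
Buyers pay pb = 28.5 − 9 = 19.5; q' = -111 + 6.5·28.5 = 74.25.

q' = 74.25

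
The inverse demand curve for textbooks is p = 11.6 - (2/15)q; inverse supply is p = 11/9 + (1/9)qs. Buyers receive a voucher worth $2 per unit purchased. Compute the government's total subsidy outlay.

Government cost = 1114/11

Pre-subsidy: 11.6 - (2/15)q = 11/9 + (1/9)q gives q* = 467/11 and p* = 196/33.
With the rebate, buyers effectively pay pb = ps − 2, where ps is the price sellers receive.
On the curves, pb = 11.6 - (2/15)q and ps = 11/9 + (1/9)q; the wedge ps − pb = 2 gives 11/9 + (1/9)q − (11.6 - (2/15)q) = 2, so q' = 557/11.
Then pb = 11.6 − (2/15)·(557/11) = 160/33 and ps = 11/9 + (1/9)·(557/11) = 226/33.
Government outlay = subsidy × quantity = 2 × 557/11 = 1114/11.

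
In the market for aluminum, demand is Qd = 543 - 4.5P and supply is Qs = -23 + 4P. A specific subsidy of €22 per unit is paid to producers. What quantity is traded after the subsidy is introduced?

Pre-subsidy: 543 - 4.5P = -23 + 4P gives P* = 1132/17, Q* = 4137/17.
With the subsidy, sellers receive Ps = Pb + 22 for each unit, where Pb is the price buyers pay.
Supply in terms of Pb becomes Qs = -23 + 4(Pb + 22) = 65 + 4Pb. Setting this equal to demand: 543 - 4.5Pb = 65 + 4Pb, so Pb = 956/17.
Sellers receive Ps = 956/17 + 22 = 1330/17; Q' = 543 − 4.5·(956/17) = 4929/17.

Q' = 4929/17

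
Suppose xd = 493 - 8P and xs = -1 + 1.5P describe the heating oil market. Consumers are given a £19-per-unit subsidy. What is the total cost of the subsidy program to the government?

Government cost = £1919

Pre-subsidy: 493 - 8P = -1 + 1.5P gives P* = 52, x* = 77.
With the rebate, buyers effectively pay Pb = Ps − 19, where Ps is the price sellers receive.
Demand in terms of Ps becomes xd = 493 − 8(Ps − 19) = 645 - 8Ps. Setting this equal to supply: 645 - 8Ps = -1 + 1.5Ps, so Ps = 68.
Buyers pay Pb = 68 − 19 = 49; x' = -1 + 1.5·68 = 101.
Government outlay = subsidy × quantity = 19 × 101 = 1919.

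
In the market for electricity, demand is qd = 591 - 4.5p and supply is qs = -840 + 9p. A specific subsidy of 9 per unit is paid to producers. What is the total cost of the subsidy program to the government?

Government cost = 1269

Pre-subsidy: 591 - 4.5p = -840 + 9p gives p* = 106, q* = 114.
With the subsidy, sellers receive ps = pb + 9 for each unit, where pb is the price buyers pay.
Supply in terms of pb becomes qs = -840 + 9(pb + 9) = -759 + 9pb. Setting this equal to demand: 591 - 4.5pb = -759 + 9pb, so pb = 100.
Sellers receive ps = 100 + 9 = 109; q' = 591 − 4.5·100 = 141.
Government outlay = subsidy × quantity = 9 × 141 = 1269.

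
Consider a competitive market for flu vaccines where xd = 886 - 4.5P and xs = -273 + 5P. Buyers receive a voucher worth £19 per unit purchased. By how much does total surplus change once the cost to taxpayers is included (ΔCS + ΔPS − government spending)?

Net change in total surplus = -£427.5

Pre-subsidy: 886 - 4.5P = -273 + 5P gives P* = 122, x* = 337.
With the rebate, buyers effectively pay Pb = Ps − 19, where Ps is the price sellers receive.
Demand in terms of Ps becomes xd = 886 − 4.5(Ps − 19) = 971.5 - 4.5Ps. Setting this equal to supply: 971.5 - 4.5Ps = -273 + 5Ps, so Ps = 131.
Buyers pay Pb = 131 − 19 = 112; x' = -273 + 5·131 = 382.
ΔCS = ½(337 + 382)(122 − 112) = 3595; ΔPS = ½(337 + 382)(131 − 122) = 3235.5.
Government spending = 19 × 382 = 7258.
Net change = 3595 + 3235.5 − 7258 = -427.5. The loss equals the DWL triangle ½·19·45.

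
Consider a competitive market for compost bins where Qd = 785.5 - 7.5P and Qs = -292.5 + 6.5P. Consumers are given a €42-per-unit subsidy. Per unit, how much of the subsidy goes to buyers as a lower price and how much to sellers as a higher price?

Buyers gain €19.5 per unit; sellers gain €22.5 per unit

Pre-subsidy: 785.5 - 7.5P = -292.5 + 6.5P gives P* = 77, Q* = 208.
With the rebate, buyers effectively pay Pb = Ps − 42, where Ps is the price sellers receive.
Demand in terms of Ps becomes Qd = 785.5 − 7.5(Ps − 42) = 1100.5 - 7.5Ps. Setting this equal to supply: 1100.5 - 7.5Ps = -292.5 + 6.5Ps, so Ps = 99.5.
Buyers pay Pb = 99.5 − 42 = 57.5; Q' = -292.5 + 6.5·99.5 = 354.25.
Buyers' price falls by P* − Pb = 77 − 57.5 = 19.5; sellers' price rises by Ps − P* = 99.5 − 77 = 22.5.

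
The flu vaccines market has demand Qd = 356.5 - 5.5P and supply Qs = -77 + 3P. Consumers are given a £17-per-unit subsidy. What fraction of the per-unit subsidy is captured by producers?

Pre-subsidy: 356.5 - 5.5P = -77 + 3P gives P* = 51, Q* = 76.
With the rebate, buyers effectively pay Pb = Ps − 17, where Ps is the price sellers receive.
Demand in terms of Ps becomes Qd = 356.5 − 5.5(Ps − 17) = 450 - 5.5Ps. Setting this equal to supply: 450 - 5.5Ps = -77 + 3Ps, so Ps = 62.
Buyers pay Pb = 62 − 17 = 45; Q' = -77 + 3·62 = 109.
Buyers' price falls by P* − Pb = 51 − 45 = 6; sellers' price rises by Ps − P* = 62 − 51 = 11.
So producers capture 11/17 = 11/17 of each unit of subsidy.

Producer share = 11/17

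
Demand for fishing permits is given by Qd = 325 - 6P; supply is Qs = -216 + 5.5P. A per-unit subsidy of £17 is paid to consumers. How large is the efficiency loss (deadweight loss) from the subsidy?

Deadweight loss = 9537/23

Pre-subsidy: 325 - 6P = -216 + 5.5P gives P* = 1082/23, Q* = 983/23.
With the rebate, buyers effectively pay Pb = Ps − 17, where Ps is the price sellers receive.
Demand in terms of Ps becomes Qd = 325 − 6(Ps − 17) = 427 - 6Ps. Setting this equal to supply: 427 - 6Ps = -216 + 5.5Ps, so Ps = 1286/23.
Buyers pay Pb = 1286/23 − 17 = 895/23; Q' = -216 + 5.5·(1286/23) = 2105/23.
The subsidy expands output by 2105/23 − 983/23 = 1122/23 past the efficient level; on those units the gap between marginal cost and willingness to pay runs from 0 up to 17.
DWL = ½ × 17 × 1122/23 = 9537/23.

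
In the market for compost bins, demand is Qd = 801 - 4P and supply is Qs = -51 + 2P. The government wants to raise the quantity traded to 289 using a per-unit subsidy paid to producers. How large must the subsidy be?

At Q = 289, invert demand for the buyer price: Pb = (801 − 289)/4 = 128; invert supply for the seller price: Ps = (289 − (-51))/2 = 170.
The subsidy must fill the gap: s = Ps − Pb = 170 − 128 = 42.

Required subsidy s = 42 per unit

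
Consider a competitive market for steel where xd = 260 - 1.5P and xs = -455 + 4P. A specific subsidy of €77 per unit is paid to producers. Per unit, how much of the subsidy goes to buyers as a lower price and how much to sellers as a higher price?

Buyers gain €56 per unit; sellers gain €21 per unit

Pre-subsidy: 260 - 1.5P = -455 + 4P gives P* = 130, x* = 65.
With the subsidy, sellers receive Ps = Pb + 77 for each unit, where Pb is the price buyers pay.
Supply in terms of Pb becomes xs = -455 + 4(Pb + 77) = -147 + 4Pb. Setting this equal to demand: 260 - 1.5Pb = -147 + 4Pb, so Pb = 74.
Sellers receive Ps = 74 + 77 = 151; x' = 260 − 1.5·74 = 149.
Buyers' price falls by P* − Pb = 130 − 74 = 56; sellers' price rises by Ps − P* = 151 − 130 = 21.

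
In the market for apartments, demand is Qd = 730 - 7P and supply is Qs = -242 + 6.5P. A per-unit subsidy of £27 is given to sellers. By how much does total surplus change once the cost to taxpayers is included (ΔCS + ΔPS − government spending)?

Pre-subsidy: 730 - 7P = -242 + 6.5P gives P* = 72, Q* = 226.
With the subsidy, sellers receive Ps = Pb + 27 for each unit, where Pb is the price buyers pay.
Supply in terms of Pb becomes Qs = -242 + 6.5(Pb + 27) = -66.5 + 6.5Pb. Setting this equal to demand: 730 - 7Pb = -66.5 + 6.5Pb, so Pb = 59.
Sellers receive Ps = 59 + 27 = 86; Q' = 730 − 7·59 = 317.
ΔCS = ½(226 + 317)(72 − 59) = 3529.5; ΔPS = ½(226 + 317)(86 − 72) = 3801.
Government spending = 27 × 317 = 8559.
Net change = 3529.5 + 3801 − 8559 = -1228.5. The loss equals the DWL triangle ½·27·91.

Net change in total surplus = -£1228.5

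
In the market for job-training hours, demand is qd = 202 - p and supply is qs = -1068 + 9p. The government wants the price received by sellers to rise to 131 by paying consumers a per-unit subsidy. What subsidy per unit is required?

At a seller price of 131, quantity supplied is -1068 + 9·131 = 111.
Buyers absorb 111 only when they pay pb with 202 − 1·pb = 111, i.e. pb = 91.
s = ps − pb = 131 − 91 = 40.

Required subsidy s = 40 per unit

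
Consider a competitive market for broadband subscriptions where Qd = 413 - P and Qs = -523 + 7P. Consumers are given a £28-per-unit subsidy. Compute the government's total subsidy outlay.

Government cost = £8974

Pre-subsidy: 413 - P = -523 + 7P gives P* = 117, Q* = 296.
With the rebate, buyers effectively pay Pb = Ps − 28, where Ps is the price sellers receive.
Demand in terms of Ps becomes Qd = 413 − 1(Ps − 28) = 441 - Ps. Setting this equal to supply: 441 - Ps = -523 + 7Ps, so Ps = 120.5.
Buyers pay Pb = 120.5 − 28 = 92.5; Q' = -523 + 7·120.5 = 320.5.
Government outlay = subsidy × quantity = 28 × 320.5 = 8974.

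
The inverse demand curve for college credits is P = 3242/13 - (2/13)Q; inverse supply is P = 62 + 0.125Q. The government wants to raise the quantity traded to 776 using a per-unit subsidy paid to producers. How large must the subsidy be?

At Q = 776, from the demand curve buyers pay Pb = 3242/13 − (2/13)·776 = 130; from the supply curve sellers need Ps = 62 + 0.125·776 = 159.
The subsidy must fill the gap: s = Ps − Pb = 159 − 130 = 29.

Required subsidy s = 29 per unit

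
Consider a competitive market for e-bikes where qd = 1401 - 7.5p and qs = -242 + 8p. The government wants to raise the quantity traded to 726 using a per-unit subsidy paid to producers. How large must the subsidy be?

At q = 726, invert demand for the buyer price: pb = (1401 − 726)/7.5 = 90; invert supply for the seller price: ps = (726 − (-242))/8 = 121.
The subsidy must fill the gap: s = ps − pb = 121 − 90 = 31.

Required subsidy s = 31 per unit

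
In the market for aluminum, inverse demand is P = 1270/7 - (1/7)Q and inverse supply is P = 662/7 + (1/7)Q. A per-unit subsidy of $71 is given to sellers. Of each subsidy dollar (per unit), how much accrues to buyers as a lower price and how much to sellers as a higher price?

Pre-subsidy: 1270/7 - (1/7)Q = 662/7 + (1/7)Q gives Q* = 304 and P* = 138.
With the subsidy, sellers receive Ps = Pb + 71 for each unit, where Pb is the price buyers pay.
On the curves, Pb = 1270/7 - (1/7)Q and Ps = 662/7 + (1/7)Q; the wedge Ps − Pb = 71 gives 662/7 + (1/7)Q − (1270/7 - (1/7)Q) = 71, so Q' = 552.5.
Then Pb = 1270/7 − (1/7)·552.5 = 102.5 and Ps = 662/7 + (1/7)·552.5 = 173.5.
Buyers' price falls by P* − Pb = 138 − 102.5 = 35.5; sellers' price rises by Ps − P* = 173.5 − 138 = 35.5.

Buyers gain $35.5 per unit; sellers gain $35.5 per unit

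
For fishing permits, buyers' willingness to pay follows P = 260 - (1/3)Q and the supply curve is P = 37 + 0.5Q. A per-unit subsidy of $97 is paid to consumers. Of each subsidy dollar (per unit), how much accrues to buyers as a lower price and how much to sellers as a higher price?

Buyers gain $38.8 per unit; sellers gain $58.2 per unit

Pre-subsidy: 260 - (1/3)Q = 37 + 0.5Q gives Q* = 267.6 and P* = 170.8.
With the rebate, buyers effectively pay Pb = Ps − 97, where Ps is the price sellers receive.
On the curves, Pb = 260 - (1/3)Q and Ps = 37 + 0.5Q; the wedge Ps − Pb = 97 gives 37 + 0.5Q − (260 - (1/3)Q) = 97, so Q' = 384.
Then Pb = 260 − (1/3)·384 = 132 and Ps = 37 + 0.5·384 = 229.
Buyers' price falls by P* − Pb = 170.8 − 132 = 38.8; sellers' price rises by Ps − P* = 229 − 170.8 = 58.2.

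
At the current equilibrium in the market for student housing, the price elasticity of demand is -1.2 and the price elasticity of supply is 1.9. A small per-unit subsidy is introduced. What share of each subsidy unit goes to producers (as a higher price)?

For a small subsidy around the equilibrium, the benefit split depends on the relative slopes, which at a point are proportional to the elasticities.
Buyer share = εs/(εs + |εd|) = 1.9/(1.9 + 1.2) = 19/31; seller share = |εd|/(εs + |εd|) = 12/31.
So producers capture 12/31 of the subsidy.

Producer share = 12/31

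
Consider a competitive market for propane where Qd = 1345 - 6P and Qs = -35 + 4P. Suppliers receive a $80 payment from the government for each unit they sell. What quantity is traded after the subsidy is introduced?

Q' = 709

Pre-subsidy: 1345 - 6P = -35 + 4P gives P* = 138, Q* = 517.
With the subsidy, sellers receive Ps = Pb + 80 for each unit, where Pb is the price buyers pay.
Supply in terms of Pb becomes Qs = -35 + 4(Pb + 80) = 285 + 4Pb. Setting this equal to demand: 1345 - 6Pb = 285 + 4Pb, so Pb = 106.
Sellers receive Ps = 106 + 80 = 186; Q' = 1345 − 6·106 = 709.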